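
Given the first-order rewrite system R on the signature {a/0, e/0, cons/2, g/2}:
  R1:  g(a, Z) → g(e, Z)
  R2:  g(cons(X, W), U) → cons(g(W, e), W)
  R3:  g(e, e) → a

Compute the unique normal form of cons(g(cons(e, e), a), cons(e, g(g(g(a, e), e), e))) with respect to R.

1. cons(g(cons(e, e), a), cons(e, g(g(g(a, e), e), e)))  →  cons(cons(g(e, e), e), cons(e, g(g(g(a, e), e), e)))   [R2 at 1]
2. cons(cons(g(e, e), e), cons(e, g(g(g(a, e), e), e)))  →  cons(cons(a, e), cons(e, g(g(g(a, e), e), e)))   [R3 at 1.1]
3. cons(cons(a, e), cons(e, g(g(g(a, e), e), e)))  →  cons(cons(a, e), cons(e, g(g(g(e, e), e), e)))   [R1 at 2.2.1.1]
4. cons(cons(a, e), cons(e, g(g(g(e, e), e), e)))  →  cons(cons(a, e), cons(e, g(g(a, e), e)))   [R3 at 2.2.1.1]
5. cons(cons(a, e), cons(e, g(g(a, e), e)))  →  cons(cons(a, e), cons(e, g(g(e, e), e)))   [R1 at 2.2.1]
6. cons(cons(a, e), cons(e, g(g(e, e), e)))  →  cons(cons(a, e), cons(e, g(a, e)))   [R3 at 2.2.1]
7. cons(cons(a, e), cons(e, g(a, e)))  →  cons(cons(a, e), cons(e, g(e, e)))   [R1 at 2.2]
8. cons(cons(a, e), cons(e, g(e, e)))  →  cons(cons(a, e), cons(e, a))   [R3 at 2.2]

cons(cons(a, e), cons(e, a))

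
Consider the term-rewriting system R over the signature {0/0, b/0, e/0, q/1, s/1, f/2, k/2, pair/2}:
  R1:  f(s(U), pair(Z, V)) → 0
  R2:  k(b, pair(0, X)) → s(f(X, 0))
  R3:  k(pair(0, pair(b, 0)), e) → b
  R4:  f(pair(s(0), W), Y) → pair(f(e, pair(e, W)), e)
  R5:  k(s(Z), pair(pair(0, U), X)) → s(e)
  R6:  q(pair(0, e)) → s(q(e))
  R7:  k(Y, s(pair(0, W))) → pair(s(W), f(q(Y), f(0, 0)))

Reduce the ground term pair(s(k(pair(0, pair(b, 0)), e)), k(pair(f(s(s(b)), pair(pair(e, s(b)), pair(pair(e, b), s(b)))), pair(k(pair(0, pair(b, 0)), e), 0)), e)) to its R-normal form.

1. pair(s(k(pair(0, pair(b, 0)), e)), k(pair(f(s(s(b)), pair(pair(e, s(b)), pair(pair(e, b), s(b)))), pair(k(pair(0, pair(b, 0)), e), 0)), e))  →  pair(s(b), k(pair(f(s(s(b)), pair(pair(e, s(b)), pair(pair(e, b), s(b)))), pair(k(pair(0, pair(b, 0)), e), 0)), e))   [R3 at 1.1]
2. pair(s(b), k(pair(f(s(s(b)), pair(pair(e, s(b)), pair(pair(e, b), s(b)))), pair(k(pair(0, pair(b, 0)), e), 0)), e))  →  pair(s(b), k(pair(0, pair(k(pair(0, pair(b, 0)), e), 0)), e))   [R1 at 2.1.1]
3. pair(s(b), k(pair(0, pair(k(pair(0, pair(b, 0)), e), 0)), e))  →  pair(s(b), k(pair(0, pair(b, 0)), e))   [R3 at 2.1.2.1]
4. pair(s(b), k(pair(0, pair(b, 0)), e))  →  pair(s(b), b)   [R3 at 2]

pair(s(b), b)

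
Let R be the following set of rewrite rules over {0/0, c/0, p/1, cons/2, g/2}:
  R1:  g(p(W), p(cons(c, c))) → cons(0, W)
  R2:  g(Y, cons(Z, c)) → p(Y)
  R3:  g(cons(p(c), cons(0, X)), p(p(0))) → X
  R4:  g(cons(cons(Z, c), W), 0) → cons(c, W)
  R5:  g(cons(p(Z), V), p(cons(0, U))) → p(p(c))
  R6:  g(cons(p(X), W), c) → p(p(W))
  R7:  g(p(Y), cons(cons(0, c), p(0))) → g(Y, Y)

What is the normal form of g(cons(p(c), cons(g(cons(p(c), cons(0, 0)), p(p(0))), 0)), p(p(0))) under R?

1. g(cons(p(c), cons(g(cons(p(c), cons(0, 0)), p(p(0))), 0)), p(p(0)))  →  g(cons(p(c), cons(0, 0)), p(p(0)))   [R3 at 1.2.1]
2. g(cons(p(c), cons(0, 0)), p(p(0)))  →  0   [R3 at ε]

0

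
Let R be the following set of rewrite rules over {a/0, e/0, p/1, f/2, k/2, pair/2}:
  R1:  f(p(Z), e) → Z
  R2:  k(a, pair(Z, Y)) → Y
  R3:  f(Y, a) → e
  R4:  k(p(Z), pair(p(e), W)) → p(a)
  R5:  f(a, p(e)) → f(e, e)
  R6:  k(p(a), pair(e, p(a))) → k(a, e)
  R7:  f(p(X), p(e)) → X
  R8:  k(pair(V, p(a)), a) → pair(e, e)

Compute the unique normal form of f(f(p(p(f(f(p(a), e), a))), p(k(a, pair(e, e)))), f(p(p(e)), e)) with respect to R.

e

1. f(f(p(p(f(f(p(a), e), a))), p(k(a, pair(e, e)))), f(p(p(e)), e))  →  f(f(p(p(e)), p(k(a, pair(e, e)))), f(p(p(e)), e))   [R3 at 1.1.1.1]
2. f(f(p(p(e)), p(k(a, pair(e, e)))), f(p(p(e)), e))  →  f(f(p(p(e)), p(e)), f(p(p(e)), e))   [R2 at 1.2.1]
3. f(f(p(p(e)), p(e)), f(p(p(e)), e))  →  f(p(e), f(p(p(e)), e))   [R7 at 1]
4. f(p(e), f(p(p(e)), e))  →  f(p(e), p(e))   [R1 at 2]
5. f(p(e), p(e))  →  e   [R7 at ε]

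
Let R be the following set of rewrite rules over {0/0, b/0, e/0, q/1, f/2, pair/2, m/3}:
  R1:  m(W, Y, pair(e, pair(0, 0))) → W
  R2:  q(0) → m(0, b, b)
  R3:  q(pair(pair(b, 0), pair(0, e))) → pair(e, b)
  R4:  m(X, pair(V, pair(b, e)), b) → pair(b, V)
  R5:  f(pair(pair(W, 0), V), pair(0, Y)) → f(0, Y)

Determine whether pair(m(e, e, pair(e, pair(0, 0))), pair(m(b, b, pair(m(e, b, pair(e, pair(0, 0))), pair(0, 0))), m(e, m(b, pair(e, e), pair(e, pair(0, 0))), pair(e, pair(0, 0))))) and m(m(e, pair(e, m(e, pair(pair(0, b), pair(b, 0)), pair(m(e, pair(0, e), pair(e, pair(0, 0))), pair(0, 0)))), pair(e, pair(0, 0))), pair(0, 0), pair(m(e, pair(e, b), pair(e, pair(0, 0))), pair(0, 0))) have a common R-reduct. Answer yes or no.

no — NF(t₁) = pair(e, pair(b, e)), NF(t₂) = e

Reduce t₁ = pair(m(e, e, pair(e, pair(0, 0))), pair(m(b, b, pair(m(e, b, pair(e, pair(0, 0))), pair(0, 0))), m(e, m(b, pair(e, e), pair(e, pair(0, 0))), pair(e, pair(0, 0))))):
1. pair(m(e, e, pair(e, pair(0, 0))), pair(m(b, b, pair(m(e, b, pair(e, pair(0, 0))), pair(0, 0))), m(e, m(b, pair(e, e), pair(e, pair(0, 0))), pair(e, pair(0, 0)))))  →  pair(e, pair(m(b, b, pair(m(e, b, pair(e, pair(0, 0))), pair(0, 0))), m(e, m(b, pair(e, e), pair(e, pair(0, 0))), pair(e, pair(0, 0)))))   [R1 at 1]
2. pair(e, pair(m(b, b, pair(m(e, b, pair(e, pair(0, 0))), pair(0, 0))), m(e, m(b, pair(e, e), pair(e, pair(0, 0))), pair(e, pair(0, 0)))))  →  pair(e, pair(m(b, b, pair(e, pair(0, 0))), m(e, m(b, pair(e, e), pair(e, pair(0, 0))), pair(e, pair(0, 0)))))   [R1 at 2.1.3.1]
3. pair(e, pair(m(b, b, pair(e, pair(0, 0))), m(e, m(b, pair(e, e), pair(e, pair(0, 0))), pair(e, pair(0, 0)))))  →  pair(e, pair(b, m(e, m(b, pair(e, e), pair(e, pair(0, 0))), pair(e, pair(0, 0)))))   [R1 at 2.1]
4. pair(e, pair(b, m(e, m(b, pair(e, e), pair(e, pair(0, 0))), pair(e, pair(0, 0)))))  →  pair(e, pair(b, e))   [R1 at 2.2]

Reduce t₂ = m(m(e, pair(e, m(e, pair(pair(0, b), pair(b, 0)), pair(m(e, pair(0, e), pair(e, pair(0, 0))), pair(0, 0)))), pair(e, pair(0, 0))), pair(0, 0), pair(m(e, pair(e, b), pair(e, pair(0, 0))), pair(0, 0))):
1. m(m(e, pair(e, m(e, pair(pair(0, b), pair(b, 0)), pair(m(e, pair(0, e), pair(e, pair(0, 0))), pair(0, 0)))), pair(e, pair(0, 0))), pair(0, 0), pair(m(e, pair(e, b), pair(e, pair(0, 0))), pair(0, 0)))  →  m(e, pair(0, 0), pair(m(e, pair(e, b), pair(e, pair(0, 0))), pair(0, 0)))   [R1 at 1]
2. m(e, pair(0, 0), pair(m(e, pair(e, b), pair(e, pair(0, 0))), pair(0, 0)))  →  m(e, pair(0, 0), pair(e, pair(0, 0)))   [R1 at 3.1]
3. m(e, pair(0, 0), pair(e, pair(0, 0)))  →  e   [R1 at ε]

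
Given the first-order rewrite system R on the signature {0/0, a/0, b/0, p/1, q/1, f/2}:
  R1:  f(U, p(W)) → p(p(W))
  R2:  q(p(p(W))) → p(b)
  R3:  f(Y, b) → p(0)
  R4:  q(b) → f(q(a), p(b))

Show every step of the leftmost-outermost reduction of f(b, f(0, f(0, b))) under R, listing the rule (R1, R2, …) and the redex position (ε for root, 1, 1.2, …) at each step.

1. f(b, f(0, f(0, b)))  →  f(b, f(0, p(0)))   [R3 at 2.2]
2. f(b, f(0, p(0)))  →  f(b, p(p(0)))   [R1 at 2]
3. f(b, p(p(0)))  →  p(p(p(0)))   [R1 at ε]

p(p(p(0)))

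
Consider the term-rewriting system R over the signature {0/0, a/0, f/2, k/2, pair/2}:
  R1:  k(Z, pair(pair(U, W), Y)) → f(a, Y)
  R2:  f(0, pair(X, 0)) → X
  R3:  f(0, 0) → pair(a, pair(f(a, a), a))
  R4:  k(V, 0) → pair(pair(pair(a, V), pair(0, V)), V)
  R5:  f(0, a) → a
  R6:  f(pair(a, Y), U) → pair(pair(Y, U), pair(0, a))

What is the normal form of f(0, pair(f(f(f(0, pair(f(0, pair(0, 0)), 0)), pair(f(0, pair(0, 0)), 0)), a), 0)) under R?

1. f(0, pair(f(f(f(0, pair(f(0, pair(0, 0)), 0)), pair(f(0, pair(0, 0)), 0)), a), 0))  →  f(f(f(0, pair(f(0, pair(0, 0)), 0)), pair(f(0, pair(0, 0)), 0)), a)   [R2 at ε]
2. f(f(f(0, pair(f(0, pair(0, 0)), 0)), pair(f(0, pair(0, 0)), 0)), a)  →  f(f(f(0, pair(0, 0)), pair(f(0, pair(0, 0)), 0)), a)   [R2 at 1.1]
3. f(f(f(0, pair(0, 0)), pair(f(0, pair(0, 0)), 0)), a)  →  f(f(0, pair(f(0, pair(0, 0)), 0)), a)   [R2 at 1.1]
4. f(f(0, pair(f(0, pair(0, 0)), 0)), a)  →  f(f(0, pair(0, 0)), a)   [R2 at 1]
5. f(f(0, pair(0, 0)), a)  →  f(0, a)   [R2 at 1]
6. f(0, a)  →  a   [R5 at ε]

a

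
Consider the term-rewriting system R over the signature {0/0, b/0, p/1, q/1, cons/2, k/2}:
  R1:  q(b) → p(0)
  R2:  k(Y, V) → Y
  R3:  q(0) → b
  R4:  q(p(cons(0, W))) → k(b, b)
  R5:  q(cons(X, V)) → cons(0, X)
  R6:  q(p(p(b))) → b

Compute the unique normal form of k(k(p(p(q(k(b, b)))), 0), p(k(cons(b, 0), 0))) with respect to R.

1. k(k(p(p(q(k(b, b)))), 0), p(k(cons(b, 0), 0)))  →  k(p(p(q(k(b, b)))), 0)   [R2 at ε]
2. k(p(p(q(k(b, b)))), 0)  →  p(p(q(k(b, b))))   [R2 at ε]
3. p(p(q(k(b, b))))  →  p(p(q(b)))   [R2 at 1.1.1]
4. p(p(q(b)))  →  p(p(p(0)))   [R1 at 1.1]

p(p(p(0)))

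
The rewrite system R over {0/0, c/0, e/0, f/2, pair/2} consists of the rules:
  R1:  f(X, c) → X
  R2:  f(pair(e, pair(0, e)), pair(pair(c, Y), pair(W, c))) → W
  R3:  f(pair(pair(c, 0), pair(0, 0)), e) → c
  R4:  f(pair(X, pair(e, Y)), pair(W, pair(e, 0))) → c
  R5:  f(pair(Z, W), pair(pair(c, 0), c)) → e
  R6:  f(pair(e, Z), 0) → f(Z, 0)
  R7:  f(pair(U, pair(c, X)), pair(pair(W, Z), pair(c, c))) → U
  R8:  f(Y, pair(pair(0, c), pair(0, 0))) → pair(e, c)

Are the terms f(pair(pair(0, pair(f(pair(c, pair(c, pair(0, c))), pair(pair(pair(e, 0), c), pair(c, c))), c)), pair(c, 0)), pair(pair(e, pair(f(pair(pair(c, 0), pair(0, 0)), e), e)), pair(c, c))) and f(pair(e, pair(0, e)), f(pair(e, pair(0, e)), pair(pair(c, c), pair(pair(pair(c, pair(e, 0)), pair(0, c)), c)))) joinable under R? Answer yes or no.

Reduce t₁ = f(pair(pair(0, pair(f(pair(c, pair(c, pair(0, c))), pair(pair(pair(e, 0), c), pair(c, c))), c)), pair(c, 0)), pair(pair(e, pair(f(pair(pair(c, 0), pair(0, 0)), e), e)), pair(c, c))):
1. f(pair(pair(0, pair(f(pair(c, pair(c, pair(0, c))), pair(pair(pair(e, 0), c), pair(c, c))), c)), pair(c, 0)), pair(pair(e, pair(f(pair(pair(c, 0), pair(0, 0)), e), e)), pair(c, c)))  →  pair(0, pair(f(pair(c, pair(c, pair(0, c))), pair(pair(pair(e, 0), c), pair(c, c))), c))   [R7 at ε]
2. pair(0, pair(f(pair(c, pair(c, pair(0, c))), pair(pair(pair(e, 0), c), pair(c, c))), c))  →  pair(0, pair(c, c))   [R7 at 2.1]

Reduce t₂ = f(pair(e, pair(0, e)), f(pair(e, pair(0, e)), pair(pair(c, c), pair(pair(pair(c, pair(e, 0)), pair(0, c)), c)))):
1. f(pair(e, pair(0, e)), f(pair(e, pair(0, e)), pair(pair(c, c), pair(pair(pair(c, pair(e, 0)), pair(0, c)), c))))  →  f(pair(e, pair(0, e)), pair(pair(c, pair(e, 0)), pair(0, c)))   [R2 at 2]
2. f(pair(e, pair(0, e)), pair(pair(c, pair(e, 0)), pair(0, c)))  →  0   [R2 at ε]

no — NF(t₁) = pair(0, pair(c, c)), NF(t₂) = 0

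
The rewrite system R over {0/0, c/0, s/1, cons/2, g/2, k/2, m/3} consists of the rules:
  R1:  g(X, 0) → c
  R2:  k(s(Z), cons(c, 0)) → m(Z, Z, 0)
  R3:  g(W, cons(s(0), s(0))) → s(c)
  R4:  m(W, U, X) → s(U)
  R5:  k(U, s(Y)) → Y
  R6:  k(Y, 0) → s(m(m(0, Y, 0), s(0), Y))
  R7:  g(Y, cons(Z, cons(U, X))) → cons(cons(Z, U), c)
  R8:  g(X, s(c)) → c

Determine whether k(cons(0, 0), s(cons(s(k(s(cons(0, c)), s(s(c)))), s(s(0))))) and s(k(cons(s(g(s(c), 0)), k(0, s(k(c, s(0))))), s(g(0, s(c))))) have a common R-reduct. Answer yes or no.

no — NF(t₁) = cons(s(s(c)), s(s(0))), NF(t₂) = s(c)

Reduce t₁ = k(cons(0, 0), s(cons(s(k(s(cons(0, c)), s(s(c)))), s(s(0))))):
1. k(cons(0, 0), s(cons(s(k(s(cons(0, c)), s(s(c)))), s(s(0)))))  →  cons(s(k(s(cons(0, c)), s(s(c)))), s(s(0)))   [R5 at ε]
2. cons(s(k(s(cons(0, c)), s(s(c)))), s(s(0)))  →  cons(s(s(c)), s(s(0)))   [R5 at 1.1]

Reduce t₂ = s(k(cons(s(g(s(c), 0)), k(0, s(k(c, s(0))))), s(g(0, s(c))))):
1. s(k(cons(s(g(s(c), 0)), k(0, s(k(c, s(0))))), s(g(0, s(c)))))  →  s(g(0, s(c)))   [R5 at 1]
2. s(g(0, s(c)))  →  s(c)   [R8 at 1]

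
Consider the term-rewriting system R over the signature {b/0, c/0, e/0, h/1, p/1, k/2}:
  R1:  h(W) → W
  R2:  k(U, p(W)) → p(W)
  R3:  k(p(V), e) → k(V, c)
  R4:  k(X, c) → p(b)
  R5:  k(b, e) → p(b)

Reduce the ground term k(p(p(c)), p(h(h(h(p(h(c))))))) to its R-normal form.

1. k(p(p(c)), p(h(h(h(p(h(c)))))))  →  p(h(h(h(p(h(c))))))   [R2 at ε]
2. p(h(h(h(p(h(c))))))  →  p(h(h(p(h(c)))))   [R1 at 1]
3. p(h(h(p(h(c)))))  →  p(h(p(h(c))))   [R1 at 1]
4. p(h(p(h(c))))  →  p(p(h(c)))   [R1 at 1]
5. p(p(h(c)))  →  p(p(c))   [R1 at 1.1]

p(p(c))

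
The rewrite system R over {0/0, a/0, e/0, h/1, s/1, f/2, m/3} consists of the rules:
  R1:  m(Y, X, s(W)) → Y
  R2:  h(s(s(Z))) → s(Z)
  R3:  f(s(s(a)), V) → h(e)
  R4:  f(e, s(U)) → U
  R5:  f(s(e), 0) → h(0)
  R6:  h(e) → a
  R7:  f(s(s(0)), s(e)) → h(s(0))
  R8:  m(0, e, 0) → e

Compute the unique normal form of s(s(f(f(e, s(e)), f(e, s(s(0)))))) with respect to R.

1. s(s(f(f(e, s(e)), f(e, s(s(0))))))  →  s(s(f(e, f(e, s(s(0))))))   [R4 at 1.1.1]
2. s(s(f(e, f(e, s(s(0))))))  →  s(s(f(e, s(0))))   [R4 at 1.1.2]
3. s(s(f(e, s(0))))  →  s(s(0))   [R4 at 1.1]

s(s(0))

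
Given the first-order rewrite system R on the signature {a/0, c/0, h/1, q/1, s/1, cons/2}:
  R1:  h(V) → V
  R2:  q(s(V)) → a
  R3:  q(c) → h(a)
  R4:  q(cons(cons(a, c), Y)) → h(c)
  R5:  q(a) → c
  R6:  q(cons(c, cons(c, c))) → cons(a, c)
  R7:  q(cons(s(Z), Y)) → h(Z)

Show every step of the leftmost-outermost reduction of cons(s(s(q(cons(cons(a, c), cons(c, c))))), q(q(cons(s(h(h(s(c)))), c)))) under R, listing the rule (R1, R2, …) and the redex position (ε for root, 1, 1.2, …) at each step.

1. cons(s(s(q(cons(cons(a, c), cons(c, c))))), q(q(cons(s(h(h(s(c)))), c))))  →  cons(s(s(h(c))), q(q(cons(s(h(h(s(c)))), c))))   [R4 at 1.1.1]
2. cons(s(s(h(c))), q(q(cons(s(h(h(s(c)))), c))))  →  cons(s(s(c)), q(q(cons(s(h(h(s(c)))), c))))   [R1 at 1.1.1]
3. cons(s(s(c)), q(q(cons(s(h(h(s(c)))), c))))  →  cons(s(s(c)), q(h(h(h(s(c))))))   [R7 at 2.1]
4. cons(s(s(c)), q(h(h(h(s(c))))))  →  cons(s(s(c)), q(h(h(s(c)))))   [R1 at 2.1]
5. cons(s(s(c)), q(h(h(s(c)))))  →  cons(s(s(c)), q(h(s(c))))   [R1 at 2.1]
6. cons(s(s(c)), q(h(s(c))))  →  cons(s(s(c)), q(s(c)))   [R1 at 2.1]
7. cons(s(s(c)), q(s(c)))  →  cons(s(s(c)), a)   [R2 at 2]

cons(s(s(c)), a)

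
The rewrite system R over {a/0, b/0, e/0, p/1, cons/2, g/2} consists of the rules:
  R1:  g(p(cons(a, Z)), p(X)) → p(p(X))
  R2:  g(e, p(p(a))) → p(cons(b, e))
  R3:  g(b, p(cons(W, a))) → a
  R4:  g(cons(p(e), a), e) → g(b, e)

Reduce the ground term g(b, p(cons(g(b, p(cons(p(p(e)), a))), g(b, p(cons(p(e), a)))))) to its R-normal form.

a

1. g(b, p(cons(g(b, p(cons(p(p(e)), a))), g(b, p(cons(p(e), a))))))  →  g(b, p(cons(a, g(b, p(cons(p(e), a))))))   [R3 at 2.1.1]
2. g(b, p(cons(a, g(b, p(cons(p(e), a))))))  →  g(b, p(cons(a, a)))   [R3 at 2.1.2]
3. g(b, p(cons(a, a)))  →  a   [R3 at ε]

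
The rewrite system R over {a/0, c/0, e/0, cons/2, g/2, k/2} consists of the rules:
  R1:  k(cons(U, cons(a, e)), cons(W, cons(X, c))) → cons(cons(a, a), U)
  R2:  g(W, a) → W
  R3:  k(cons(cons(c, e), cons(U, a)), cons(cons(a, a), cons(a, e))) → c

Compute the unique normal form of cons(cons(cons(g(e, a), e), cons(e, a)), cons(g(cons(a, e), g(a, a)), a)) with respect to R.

1. cons(cons(cons(g(e, a), e), cons(e, a)), cons(g(cons(a, e), g(a, a)), a))  →  cons(cons(cons(e, e), cons(e, a)), cons(g(cons(a, e), g(a, a)), a))   [R2 at 1.1.1]
2. cons(cons(cons(e, e), cons(e, a)), cons(g(cons(a, e), g(a, a)), a))  →  cons(cons(cons(e, e), cons(e, a)), cons(g(cons(a, e), a), a))   [R2 at 2.1.2]
3. cons(cons(cons(e, e), cons(e, a)), cons(g(cons(a, e), a), a))  →  cons(cons(cons(e, e), cons(e, a)), cons(cons(a, e), a))   [R2 at 2.1]

cons(cons(cons(e, e), cons(e, a)), cons(cons(a, e), a))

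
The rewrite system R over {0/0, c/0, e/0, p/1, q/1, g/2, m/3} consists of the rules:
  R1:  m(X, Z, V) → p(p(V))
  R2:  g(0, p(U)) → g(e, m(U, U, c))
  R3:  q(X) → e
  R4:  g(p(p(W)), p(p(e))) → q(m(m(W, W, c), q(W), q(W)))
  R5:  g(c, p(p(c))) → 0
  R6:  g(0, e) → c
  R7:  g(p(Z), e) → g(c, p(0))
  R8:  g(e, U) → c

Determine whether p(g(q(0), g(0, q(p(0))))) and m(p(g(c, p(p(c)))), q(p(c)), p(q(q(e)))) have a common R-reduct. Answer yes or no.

no — NF(t₁) = p(c), NF(t₂) = p(p(p(e)))

Reduce t₁ = p(g(q(0), g(0, q(p(0))))):
1. p(g(q(0), g(0, q(p(0)))))  →  p(g(e, g(0, q(p(0)))))   [R3 at 1.1]
2. p(g(e, g(0, q(p(0)))))  →  p(c)   [R8 at 1]

Reduce t₂ = m(p(g(c, p(p(c)))), q(p(c)), p(q(q(e)))):
1. m(p(g(c, p(p(c)))), q(p(c)), p(q(q(e))))  →  p(p(p(q(q(e)))))   [R1 at ε]
2. p(p(p(q(q(e)))))  →  p(p(p(e)))   [R3 at 1.1.1]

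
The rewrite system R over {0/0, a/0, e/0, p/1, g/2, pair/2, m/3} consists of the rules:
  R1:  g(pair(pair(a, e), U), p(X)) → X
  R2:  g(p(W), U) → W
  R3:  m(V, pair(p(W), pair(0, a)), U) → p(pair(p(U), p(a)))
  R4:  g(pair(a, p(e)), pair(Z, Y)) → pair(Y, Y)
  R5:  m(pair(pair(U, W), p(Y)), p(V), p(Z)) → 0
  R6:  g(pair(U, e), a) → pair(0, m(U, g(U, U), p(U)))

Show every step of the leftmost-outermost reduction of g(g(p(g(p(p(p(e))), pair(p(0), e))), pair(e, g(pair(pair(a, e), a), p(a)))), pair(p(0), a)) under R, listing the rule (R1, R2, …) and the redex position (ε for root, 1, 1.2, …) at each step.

p(e)

1. g(g(p(g(p(p(p(e))), pair(p(0), e))), pair(e, g(pair(pair(a, e), a), p(a)))), pair(p(0), a))  →  g(g(p(p(p(e))), pair(p(0), e)), pair(p(0), a))   [R2 at 1]
2. g(g(p(p(p(e))), pair(p(0), e)), pair(p(0), a))  →  g(p(p(e)), pair(p(0), a))   [R2 at 1]
3. g(p(p(e)), pair(p(0), a))  →  p(e)   [R2 at ε]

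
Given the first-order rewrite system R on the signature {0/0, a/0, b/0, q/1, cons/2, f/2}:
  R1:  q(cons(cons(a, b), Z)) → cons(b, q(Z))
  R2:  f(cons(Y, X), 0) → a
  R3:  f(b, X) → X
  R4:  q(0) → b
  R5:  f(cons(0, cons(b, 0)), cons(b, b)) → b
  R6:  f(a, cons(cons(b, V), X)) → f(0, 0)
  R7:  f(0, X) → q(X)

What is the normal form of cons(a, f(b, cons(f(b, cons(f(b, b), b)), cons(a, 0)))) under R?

cons(a, cons(cons(b, b), cons(a, 0)))

1. cons(a, f(b, cons(f(b, cons(f(b, b), b)), cons(a, 0))))  →  cons(a, cons(f(b, cons(f(b, b), b)), cons(a, 0)))   [R3 at 2]
2. cons(a, cons(f(b, cons(f(b, b), b)), cons(a, 0)))  →  cons(a, cons(cons(f(b, b), b), cons(a, 0)))   [R3 at 2.1]
3. cons(a, cons(cons(f(b, b), b), cons(a, 0)))  →  cons(a, cons(cons(b, b), cons(a, 0)))   [R3 at 2.1.1]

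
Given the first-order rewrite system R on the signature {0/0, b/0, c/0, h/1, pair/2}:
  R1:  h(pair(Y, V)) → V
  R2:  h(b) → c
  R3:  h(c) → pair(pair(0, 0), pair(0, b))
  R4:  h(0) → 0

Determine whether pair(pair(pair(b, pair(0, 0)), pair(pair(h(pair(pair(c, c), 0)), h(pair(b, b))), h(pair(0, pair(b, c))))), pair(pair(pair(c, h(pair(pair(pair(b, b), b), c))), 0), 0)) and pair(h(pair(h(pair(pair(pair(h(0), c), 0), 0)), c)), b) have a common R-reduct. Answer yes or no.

no — NF(t₁) = pair(pair(pair(b, pair(0, 0)), pair(pair(0, b), pair(b, c))), pair(pair(pair(c, c), 0), 0)), NF(t₂) = pair(c, b)

Reduce t₁ = pair(pair(pair(b, pair(0, 0)), pair(pair(h(pair(pair(c, c), 0)), h(pair(b, b))), h(pair(0, pair(b, c))))), pair(pair(pair(c, h(pair(pair(pair(b, b), b), c))), 0), 0)):
1. pair(pair(pair(b, pair(0, 0)), pair(pair(h(pair(pair(c, c), 0)), h(pair(b, b))), h(pair(0, pair(b, c))))), pair(pair(pair(c, h(pair(pair(pair(b, b), b), c))), 0), 0))  →  pair(pair(pair(b, pair(0, 0)), pair(pair(0, h(pair(b, b))), h(pair(0, pair(b, c))))), pair(pair(pair(c, h(pair(pair(pair(b, b), b), c))), 0), 0))   [R1 at 1.2.1.1]
2. pair(pair(pair(b, pair(0, 0)), pair(pair(0, h(pair(b, b))), h(pair(0, pair(b, c))))), pair(pair(pair(c, h(pair(pair(pair(b, b), b), c))), 0), 0))  →  pair(pair(pair(b, pair(0, 0)), pair(pair(0, b), h(pair(0, pair(b, c))))), pair(pair(pair(c, h(pair(pair(pair(b, b), b), c))), 0), 0))   [R1 at 1.2.1.2]
3. pair(pair(pair(b, pair(0, 0)), pair(pair(0, b), h(pair(0, pair(b, c))))), pair(pair(pair(c, h(pair(pair(pair(b, b), b), c))), 0), 0))  →  pair(pair(pair(b, pair(0, 0)), pair(pair(0, b), pair(b, c))), pair(pair(pair(c, h(pair(pair(pair(b, b), b), c))), 0), 0))   [R1 at 1.2.2]
4. pair(pair(pair(b, pair(0, 0)), pair(pair(0, b), pair(b, c))), pair(pair(pair(c, h(pair(pair(pair(b, b), b), c))), 0), 0))  →  pair(pair(pair(b, pair(0, 0)), pair(pair(0, b), pair(b, c))), pair(pair(pair(c, c), 0), 0))   [R1 at 2.1.1.2]

Reduce t₂ = pair(h(pair(h(pair(pair(pair(h(0), c), 0), 0)), c)), b):
1. pair(h(pair(h(pair(pair(pair(h(0), c), 0), 0)), c)), b)  →  pair(c, b)   [R1 at 1]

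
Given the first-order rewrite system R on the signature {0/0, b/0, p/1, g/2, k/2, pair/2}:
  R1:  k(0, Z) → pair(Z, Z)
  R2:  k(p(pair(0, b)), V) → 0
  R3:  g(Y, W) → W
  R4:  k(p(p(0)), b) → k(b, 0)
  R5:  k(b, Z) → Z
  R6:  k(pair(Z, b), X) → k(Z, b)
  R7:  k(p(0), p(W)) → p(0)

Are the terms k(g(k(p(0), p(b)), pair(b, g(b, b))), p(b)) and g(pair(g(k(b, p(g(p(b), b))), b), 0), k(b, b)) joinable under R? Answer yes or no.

yes — NF(t₁) = b, NF(t₂) = b

Reduce t₁ = k(g(k(p(0), p(b)), pair(b, g(b, b))), p(b)):
1. k(g(k(p(0), p(b)), pair(b, g(b, b))), p(b))  →  k(pair(b, g(b, b)), p(b))   [R3 at 1]
2. k(pair(b, g(b, b)), p(b))  →  k(pair(b, b), p(b))   [R3 at 1.2]
3. k(pair(b, b), p(b))  →  k(b, b)   [R6 at ε]
4. k(b, b)  →  b   [R5 at ε]

Reduce t₂ = g(pair(g(k(b, p(g(p(b), b))), b), 0), k(b, b)):
1. g(pair(g(k(b, p(g(p(b), b))), b), 0), k(b, b))  →  k(b, b)   [R3 at ε]
2. k(b, b)  →  b   [R5 at ε]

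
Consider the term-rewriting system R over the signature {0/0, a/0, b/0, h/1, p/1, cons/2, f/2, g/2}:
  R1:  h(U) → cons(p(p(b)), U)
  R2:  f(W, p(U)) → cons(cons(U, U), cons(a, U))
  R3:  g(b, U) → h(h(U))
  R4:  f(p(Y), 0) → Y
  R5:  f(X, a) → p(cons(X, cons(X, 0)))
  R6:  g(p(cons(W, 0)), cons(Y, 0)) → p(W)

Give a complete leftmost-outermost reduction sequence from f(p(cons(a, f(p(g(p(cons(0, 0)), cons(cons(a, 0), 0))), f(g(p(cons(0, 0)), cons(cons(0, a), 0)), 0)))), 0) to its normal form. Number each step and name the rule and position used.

cons(a, p(0))

1. f(p(cons(a, f(p(g(p(cons(0, 0)), cons(cons(a, 0), 0))), f(g(p(cons(0, 0)), cons(cons(0, a), 0)), 0)))), 0)  →  cons(a, f(p(g(p(cons(0, 0)), cons(cons(a, 0), 0))), f(g(p(cons(0, 0)), cons(cons(0, a), 0)), 0)))   [R4 at ε]
2. cons(a, f(p(g(p(cons(0, 0)), cons(cons(a, 0), 0))), f(g(p(cons(0, 0)), cons(cons(0, a), 0)), 0)))  →  cons(a, f(p(p(0)), f(g(p(cons(0, 0)), cons(cons(0, a), 0)), 0)))   [R6 at 2.1.1]
3. cons(a, f(p(p(0)), f(g(p(cons(0, 0)), cons(cons(0, a), 0)), 0)))  →  cons(a, f(p(p(0)), f(p(0), 0)))   [R6 at 2.2.1]
4. cons(a, f(p(p(0)), f(p(0), 0)))  →  cons(a, f(p(p(0)), 0))   [R4 at 2.2]
5. cons(a, f(p(p(0)), 0))  →  cons(a, p(0))   [R4 at 2]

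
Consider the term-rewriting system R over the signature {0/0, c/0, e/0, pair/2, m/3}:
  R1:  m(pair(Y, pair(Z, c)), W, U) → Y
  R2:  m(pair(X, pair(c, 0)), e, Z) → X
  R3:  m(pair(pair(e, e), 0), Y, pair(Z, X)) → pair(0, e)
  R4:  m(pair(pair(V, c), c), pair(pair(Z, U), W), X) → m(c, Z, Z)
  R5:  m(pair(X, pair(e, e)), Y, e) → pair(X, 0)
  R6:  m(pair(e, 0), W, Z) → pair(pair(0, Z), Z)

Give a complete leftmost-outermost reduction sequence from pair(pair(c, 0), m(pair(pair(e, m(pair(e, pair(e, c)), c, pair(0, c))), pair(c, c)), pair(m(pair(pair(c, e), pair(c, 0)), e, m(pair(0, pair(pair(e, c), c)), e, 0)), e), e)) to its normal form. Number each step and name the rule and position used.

1. pair(pair(c, 0), m(pair(pair(e, m(pair(e, pair(e, c)), c, pair(0, c))), pair(c, c)), pair(m(pair(pair(c, e), pair(c, 0)), e, m(pair(0, pair(pair(e, c), c)), e, 0)), e), e))  →  pair(pair(c, 0), pair(e, m(pair(e, pair(e, c)), c, pair(0, c))))   [R1 at 2]
2. pair(pair(c, 0), pair(e, m(pair(e, pair(e, c)), c, pair(0, c))))  →  pair(pair(c, 0), pair(e, e))   [R1 at 2.2]

pair(pair(c, 0), pair(e, e))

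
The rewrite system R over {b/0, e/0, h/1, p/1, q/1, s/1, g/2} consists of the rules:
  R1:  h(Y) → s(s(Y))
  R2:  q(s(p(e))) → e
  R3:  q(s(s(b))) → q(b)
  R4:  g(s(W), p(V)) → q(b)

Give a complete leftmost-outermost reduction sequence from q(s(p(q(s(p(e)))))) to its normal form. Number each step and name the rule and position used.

e

1. q(s(p(q(s(p(e))))))  →  q(s(p(e)))   [R2 at 1.1.1]
2. q(s(p(e)))  →  e   [R2 at ε]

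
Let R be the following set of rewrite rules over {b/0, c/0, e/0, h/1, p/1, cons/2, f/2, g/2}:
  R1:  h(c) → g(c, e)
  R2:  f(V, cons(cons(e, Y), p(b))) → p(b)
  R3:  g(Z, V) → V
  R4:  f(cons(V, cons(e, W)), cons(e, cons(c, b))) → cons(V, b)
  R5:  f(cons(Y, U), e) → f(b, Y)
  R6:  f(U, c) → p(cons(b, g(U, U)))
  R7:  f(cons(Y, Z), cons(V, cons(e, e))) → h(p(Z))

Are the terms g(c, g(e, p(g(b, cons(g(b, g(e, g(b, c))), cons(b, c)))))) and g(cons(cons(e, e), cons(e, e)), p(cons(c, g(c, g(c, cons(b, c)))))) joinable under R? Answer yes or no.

yes — NF(t₁) = p(cons(c, cons(b, c))), NF(t₂) = p(cons(c, cons(b, c)))

Reduce t₁ = g(c, g(e, p(g(b, cons(g(b, g(e, g(b, c))), cons(b, c)))))):
1. g(c, g(e, p(g(b, cons(g(b, g(e, g(b, c))), cons(b, c))))))  →  g(e, p(g(b, cons(g(b, g(e, g(b, c))), cons(b, c)))))   [R3 at ε]
2. g(e, p(g(b, cons(g(b, g(e, g(b, c))), cons(b, c)))))  →  p(g(b, cons(g(b, g(e, g(b, c))), cons(b, c))))   [R3 at ε]
3. p(g(b, cons(g(b, g(e, g(b, c))), cons(b, c))))  →  p(cons(g(b, g(e, g(b, c))), cons(b, c)))   [R3 at 1]
4. p(cons(g(b, g(e, g(b, c))), cons(b, c)))  →  p(cons(g(e, g(b, c)), cons(b, c)))   [R3 at 1.1]
5. p(cons(g(e, g(b, c)), cons(b, c)))  →  p(cons(g(b, c), cons(b, c)))   [R3 at 1.1]
6. p(cons(g(b, c), cons(b, c)))  →  p(cons(c, cons(b, c)))   [R3 at 1.1]

Reduce t₂ = g(cons(cons(e, e), cons(e, e)), p(cons(c, g(c, g(c, cons(b, c)))))):
1. g(cons(cons(e, e), cons(e, e)), p(cons(c, g(c, g(c, cons(b, c))))))  →  p(cons(c, g(c, g(c, cons(b, c)))))   [R3 at ε]
2. p(cons(c, g(c, g(c, cons(b, c)))))  →  p(cons(c, g(c, cons(b, c))))   [R3 at 1.2]
3. p(cons(c, g(c, cons(b, c))))  →  p(cons(c, cons(b, c)))   [R3 at 1.2]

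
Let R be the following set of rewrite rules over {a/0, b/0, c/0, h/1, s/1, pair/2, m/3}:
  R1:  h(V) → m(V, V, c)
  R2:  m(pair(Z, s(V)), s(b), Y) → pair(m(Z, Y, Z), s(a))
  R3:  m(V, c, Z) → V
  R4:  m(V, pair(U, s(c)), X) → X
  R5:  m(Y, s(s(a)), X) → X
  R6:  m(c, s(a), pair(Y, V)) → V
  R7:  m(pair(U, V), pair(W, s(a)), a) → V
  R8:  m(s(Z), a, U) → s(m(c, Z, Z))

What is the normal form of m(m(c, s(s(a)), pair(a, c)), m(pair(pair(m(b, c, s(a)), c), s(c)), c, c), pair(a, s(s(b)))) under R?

pair(a, s(s(b)))

1. m(m(c, s(s(a)), pair(a, c)), m(pair(pair(m(b, c, s(a)), c), s(c)), c, c), pair(a, s(s(b))))  →  m(pair(a, c), m(pair(pair(m(b, c, s(a)), c), s(c)), c, c), pair(a, s(s(b))))   [R5 at 1]
2. m(pair(a, c), m(pair(pair(m(b, c, s(a)), c), s(c)), c, c), pair(a, s(s(b))))  →  m(pair(a, c), pair(pair(m(b, c, s(a)), c), s(c)), pair(a, s(s(b))))   [R3 at 2]
3. m(pair(a, c), pair(pair(m(b, c, s(a)), c), s(c)), pair(a, s(s(b))))  →  pair(a, s(s(b)))   [R4 at ε]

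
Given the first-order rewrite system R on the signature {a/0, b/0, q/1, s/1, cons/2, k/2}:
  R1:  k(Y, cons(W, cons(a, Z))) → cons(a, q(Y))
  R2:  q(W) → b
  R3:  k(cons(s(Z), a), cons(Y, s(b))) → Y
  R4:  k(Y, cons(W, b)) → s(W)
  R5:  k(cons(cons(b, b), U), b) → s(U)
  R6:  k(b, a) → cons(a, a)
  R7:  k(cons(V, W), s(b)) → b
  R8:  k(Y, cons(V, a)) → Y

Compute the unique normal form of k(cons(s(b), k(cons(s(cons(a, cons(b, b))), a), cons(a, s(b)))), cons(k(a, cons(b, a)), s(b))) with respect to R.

a

1. k(cons(s(b), k(cons(s(cons(a, cons(b, b))), a), cons(a, s(b)))), cons(k(a, cons(b, a)), s(b)))  →  k(cons(s(b), a), cons(k(a, cons(b, a)), s(b)))   [R3 at 1.2]
2. k(cons(s(b), a), cons(k(a, cons(b, a)), s(b)))  →  k(a, cons(b, a))   [R3 at ε]
3. k(a, cons(b, a))  →  a   [R8 at ε]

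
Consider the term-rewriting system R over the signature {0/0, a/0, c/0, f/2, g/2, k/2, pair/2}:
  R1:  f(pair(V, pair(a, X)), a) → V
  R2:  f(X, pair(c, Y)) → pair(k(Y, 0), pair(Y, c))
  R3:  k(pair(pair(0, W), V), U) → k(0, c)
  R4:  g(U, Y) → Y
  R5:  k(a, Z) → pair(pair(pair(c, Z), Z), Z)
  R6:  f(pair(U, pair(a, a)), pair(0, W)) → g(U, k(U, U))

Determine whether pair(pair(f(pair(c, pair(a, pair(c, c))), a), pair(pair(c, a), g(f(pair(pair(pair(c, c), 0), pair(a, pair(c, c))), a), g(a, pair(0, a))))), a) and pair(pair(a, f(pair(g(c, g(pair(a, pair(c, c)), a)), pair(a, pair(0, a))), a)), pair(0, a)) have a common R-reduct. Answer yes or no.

no — NF(t₁) = pair(pair(c, pair(pair(c, a), pair(0, a))), a), NF(t₂) = pair(pair(a, a), pair(0, a))

Reduce t₁ = pair(pair(f(pair(c, pair(a, pair(c, c))), a), pair(pair(c, a), g(f(pair(pair(pair(c, c), 0), pair(a, pair(c, c))), a), g(a, pair(0, a))))), a):
1. pair(pair(f(pair(c, pair(a, pair(c, c))), a), pair(pair(c, a), g(f(pair(pair(pair(c, c), 0), pair(a, pair(c, c))), a), g(a, pair(0, a))))), a)  →  pair(pair(c, pair(pair(c, a), g(f(pair(pair(pair(c, c), 0), pair(a, pair(c, c))), a), g(a, pair(0, a))))), a)   [R1 at 1.1]
2. pair(pair(c, pair(pair(c, a), g(f(pair(pair(pair(c, c), 0), pair(a, pair(c, c))), a), g(a, pair(0, a))))), a)  →  pair(pair(c, pair(pair(c, a), g(a, pair(0, a)))), a)   [R4 at 1.2.2]
3. pair(pair(c, pair(pair(c, a), g(a, pair(0, a)))), a)  →  pair(pair(c, pair(pair(c, a), pair(0, a))), a)   [R4 at 1.2.2]

Reduce t₂ = pair(pair(a, f(pair(g(c, g(pair(a, pair(c, c)), a)), pair(a, pair(0, a))), a)), pair(0, a)):
1. pair(pair(a, f(pair(g(c, g(pair(a, pair(c, c)), a)), pair(a, pair(0, a))), a)), pair(0, a))  →  pair(pair(a, g(c, g(pair(a, pair(c, c)), a))), pair(0, a))   [R1 at 1.2]
2. pair(pair(a, g(c, g(pair(a, pair(c, c)), a))), pair(0, a))  →  pair(pair(a, g(pair(a, pair(c, c)), a)), pair(0, a))   [R4 at 1.2]
3. pair(pair(a, g(pair(a, pair(c, c)), a)), pair(0, a))  →  pair(pair(a, a), pair(0, a))   [R4 at 1.2]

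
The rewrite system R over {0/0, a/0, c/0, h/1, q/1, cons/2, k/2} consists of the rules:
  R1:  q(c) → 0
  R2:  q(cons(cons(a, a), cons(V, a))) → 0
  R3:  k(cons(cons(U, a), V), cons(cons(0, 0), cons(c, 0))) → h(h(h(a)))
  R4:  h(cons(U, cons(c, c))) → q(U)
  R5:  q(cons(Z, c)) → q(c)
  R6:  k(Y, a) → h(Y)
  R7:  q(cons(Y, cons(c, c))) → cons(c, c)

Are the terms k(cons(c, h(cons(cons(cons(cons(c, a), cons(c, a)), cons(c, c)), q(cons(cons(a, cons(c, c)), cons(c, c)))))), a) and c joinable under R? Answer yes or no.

Reduce t₁ = k(cons(c, h(cons(cons(cons(cons(c, a), cons(c, a)), cons(c, c)), q(cons(cons(a, cons(c, c)), cons(c, c)))))), a):
1. k(cons(c, h(cons(cons(cons(cons(c, a), cons(c, a)), cons(c, c)), q(cons(cons(a, cons(c, c)), cons(c, c)))))), a)  →  h(cons(c, h(cons(cons(cons(cons(c, a), cons(c, a)), cons(c, c)), q(cons(cons(a, cons(c, c)), cons(c, c)))))))   [R6 at ε]
2. h(cons(c, h(cons(cons(cons(cons(c, a), cons(c, a)), cons(c, c)), q(cons(cons(a, cons(c, c)), cons(c, c)))))))  →  h(cons(c, h(cons(cons(cons(cons(c, a), cons(c, a)), cons(c, c)), cons(c, c)))))   [R7 at 1.2.1.2]
3. h(cons(c, h(cons(cons(cons(cons(c, a), cons(c, a)), cons(c, c)), cons(c, c)))))  →  h(cons(c, q(cons(cons(cons(c, a), cons(c, a)), cons(c, c)))))   [R4 at 1.2]
4. h(cons(c, q(cons(cons(cons(c, a), cons(c, a)), cons(c, c)))))  →  h(cons(c, cons(c, c)))   [R7 at 1.2]
5. h(cons(c, cons(c, c)))  →  q(c)   [R4 at ε]
6. q(c)  →  0   [R1 at ε]

Reduce t₂ = c:

no — NF(t₁) = 0, NF(t₂) = c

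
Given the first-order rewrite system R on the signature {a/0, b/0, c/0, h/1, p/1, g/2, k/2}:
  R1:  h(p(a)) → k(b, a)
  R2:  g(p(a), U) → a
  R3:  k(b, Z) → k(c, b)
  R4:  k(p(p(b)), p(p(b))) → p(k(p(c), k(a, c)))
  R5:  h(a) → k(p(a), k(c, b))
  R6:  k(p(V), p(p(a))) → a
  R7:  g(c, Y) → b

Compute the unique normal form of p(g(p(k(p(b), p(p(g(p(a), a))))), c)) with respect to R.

p(a)

1. p(g(p(k(p(b), p(p(g(p(a), a))))), c))  →  p(g(p(k(p(b), p(p(a)))), c))   [R2 at 1.1.1.2.1.1]
2. p(g(p(k(p(b), p(p(a)))), c))  →  p(g(p(a), c))   [R6 at 1.1.1]
3. p(g(p(a), c))  →  p(a)   [R2 at 1]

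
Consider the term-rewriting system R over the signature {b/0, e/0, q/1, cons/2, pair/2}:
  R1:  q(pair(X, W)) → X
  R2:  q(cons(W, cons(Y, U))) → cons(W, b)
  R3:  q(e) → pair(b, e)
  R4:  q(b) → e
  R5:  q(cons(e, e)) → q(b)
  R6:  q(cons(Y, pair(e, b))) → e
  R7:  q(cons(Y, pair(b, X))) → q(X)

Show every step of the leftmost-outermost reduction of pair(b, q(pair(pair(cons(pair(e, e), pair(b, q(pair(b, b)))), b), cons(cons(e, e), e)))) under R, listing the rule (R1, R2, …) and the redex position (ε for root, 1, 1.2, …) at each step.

1. pair(b, q(pair(pair(cons(pair(e, e), pair(b, q(pair(b, b)))), b), cons(cons(e, e), e))))  →  pair(b, pair(cons(pair(e, e), pair(b, q(pair(b, b)))), b))   [R1 at 2]
2. pair(b, pair(cons(pair(e, e), pair(b, q(pair(b, b)))), b))  →  pair(b, pair(cons(pair(e, e), pair(b, b)), b))   [R1 at 2.1.2.2]

pair(b, pair(cons(pair(e, e), pair(b, b)), b))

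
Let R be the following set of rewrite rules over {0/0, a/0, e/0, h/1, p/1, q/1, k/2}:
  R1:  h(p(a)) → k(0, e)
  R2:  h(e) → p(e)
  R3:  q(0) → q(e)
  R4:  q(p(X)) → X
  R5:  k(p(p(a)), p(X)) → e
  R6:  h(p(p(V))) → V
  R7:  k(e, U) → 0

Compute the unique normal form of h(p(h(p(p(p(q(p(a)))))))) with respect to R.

a

1. h(p(h(p(p(p(q(p(a))))))))  →  h(p(p(q(p(a)))))   [R6 at 1.1]
2. h(p(p(q(p(a)))))  →  q(p(a))   [R6 at ε]
3. q(p(a))  →  a   [R4 at ε]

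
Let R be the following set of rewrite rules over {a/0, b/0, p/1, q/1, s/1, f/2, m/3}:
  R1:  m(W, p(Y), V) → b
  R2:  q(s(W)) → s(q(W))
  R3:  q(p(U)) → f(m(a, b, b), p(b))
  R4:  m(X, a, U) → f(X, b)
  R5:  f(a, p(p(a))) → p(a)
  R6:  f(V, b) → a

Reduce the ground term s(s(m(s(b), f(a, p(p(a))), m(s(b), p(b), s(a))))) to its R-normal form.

1. s(s(m(s(b), f(a, p(p(a))), m(s(b), p(b), s(a)))))  →  s(s(m(s(b), p(a), m(s(b), p(b), s(a)))))   [R5 at 1.1.2]
2. s(s(m(s(b), p(a), m(s(b), p(b), s(a)))))  →  s(s(b))   [R1 at 1.1]

s(s(b))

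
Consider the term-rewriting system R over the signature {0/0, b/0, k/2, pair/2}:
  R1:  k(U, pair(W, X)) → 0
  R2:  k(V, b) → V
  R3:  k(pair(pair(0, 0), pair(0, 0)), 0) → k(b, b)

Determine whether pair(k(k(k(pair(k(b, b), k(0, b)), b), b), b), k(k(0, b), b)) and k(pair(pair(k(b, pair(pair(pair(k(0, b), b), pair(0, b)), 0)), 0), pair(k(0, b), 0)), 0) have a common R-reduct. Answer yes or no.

no — NF(t₁) = pair(pair(b, 0), 0), NF(t₂) = b

Reduce t₁ = pair(k(k(k(pair(k(b, b), k(0, b)), b), b), b), k(k(0, b), b)):
1. pair(k(k(k(pair(k(b, b), k(0, b)), b), b), b), k(k(0, b), b))  →  pair(k(k(pair(k(b, b), k(0, b)), b), b), k(k(0, b), b))   [R2 at 1]
2. pair(k(k(pair(k(b, b), k(0, b)), b), b), k(k(0, b), b))  →  pair(k(pair(k(b, b), k(0, b)), b), k(k(0, b), b))   [R2 at 1]
3. pair(k(pair(k(b, b), k(0, b)), b), k(k(0, b), b))  →  pair(pair(k(b, b), k(0, b)), k(k(0, b), b))   [R2 at 1]
4. pair(pair(k(b, b), k(0, b)), k(k(0, b), b))  →  pair(pair(b, k(0, b)), k(k(0, b), b))   [R2 at 1.1]
5. pair(pair(b, k(0, b)), k(k(0, b), b))  →  pair(pair(b, 0), k(k(0, b), b))   [R2 at 1.2]
6. pair(pair(b, 0), k(k(0, b), b))  →  pair(pair(b, 0), k(0, b))   [R2 at 2]
7. pair(pair(b, 0), k(0, b))  →  pair(pair(b, 0), 0)   [R2 at 2]

Reduce t₂ = k(pair(pair(k(b, pair(pair(pair(k(0, b), b), pair(0, b)), 0)), 0), pair(k(0, b), 0)), 0):
1. k(pair(pair(k(b, pair(pair(pair(k(0, b), b), pair(0, b)), 0)), 0), pair(k(0, b), 0)), 0)  →  k(pair(pair(0, 0), pair(k(0, b), 0)), 0)   [R1 at 1.1.1]
2. k(pair(pair(0, 0), pair(k(0, b), 0)), 0)  →  k(pair(pair(0, 0), pair(0, 0)), 0)   [R2 at 1.2.1]
3. k(pair(pair(0, 0), pair(0, 0)), 0)  →  k(b, b)   [R3 at ε]
4. k(b, b)  →  b   [R2 at ε]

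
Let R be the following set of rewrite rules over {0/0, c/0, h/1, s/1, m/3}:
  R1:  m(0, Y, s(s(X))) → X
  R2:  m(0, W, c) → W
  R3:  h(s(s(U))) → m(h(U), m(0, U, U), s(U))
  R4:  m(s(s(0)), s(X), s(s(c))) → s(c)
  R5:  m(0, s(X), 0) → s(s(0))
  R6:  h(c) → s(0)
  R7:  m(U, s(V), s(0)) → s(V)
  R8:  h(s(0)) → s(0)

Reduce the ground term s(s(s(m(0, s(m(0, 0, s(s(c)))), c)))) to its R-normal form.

s(s(s(s(c))))

1. s(s(s(m(0, s(m(0, 0, s(s(c)))), c))))  →  s(s(s(s(m(0, 0, s(s(c)))))))   [R2 at 1.1.1]
2. s(s(s(s(m(0, 0, s(s(c)))))))  →  s(s(s(s(c))))   [R1 at 1.1.1.1]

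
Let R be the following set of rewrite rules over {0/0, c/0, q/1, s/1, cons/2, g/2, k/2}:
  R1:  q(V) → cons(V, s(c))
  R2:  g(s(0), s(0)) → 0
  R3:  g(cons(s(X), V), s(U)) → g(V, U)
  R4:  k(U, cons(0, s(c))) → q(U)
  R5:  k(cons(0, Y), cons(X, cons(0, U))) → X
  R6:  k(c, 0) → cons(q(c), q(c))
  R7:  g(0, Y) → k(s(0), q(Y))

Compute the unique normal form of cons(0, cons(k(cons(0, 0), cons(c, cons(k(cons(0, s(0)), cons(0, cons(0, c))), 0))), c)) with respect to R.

cons(0, cons(c, c))

1. cons(0, cons(k(cons(0, 0), cons(c, cons(k(cons(0, s(0)), cons(0, cons(0, c))), 0))), c))  →  cons(0, cons(k(cons(0, 0), cons(c, cons(0, 0))), c))   [R5 at 2.1.2.2.1]
2. cons(0, cons(k(cons(0, 0), cons(c, cons(0, 0))), c))  →  cons(0, cons(c, c))   [R5 at 2.1]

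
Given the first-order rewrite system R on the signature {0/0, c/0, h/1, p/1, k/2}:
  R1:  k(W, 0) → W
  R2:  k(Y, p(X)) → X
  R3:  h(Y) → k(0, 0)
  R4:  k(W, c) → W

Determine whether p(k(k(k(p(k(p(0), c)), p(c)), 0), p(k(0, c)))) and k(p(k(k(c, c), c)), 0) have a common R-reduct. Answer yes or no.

Reduce t₁ = p(k(k(k(p(k(p(0), c)), p(c)), 0), p(k(0, c)))):
1. p(k(k(k(p(k(p(0), c)), p(c)), 0), p(k(0, c))))  →  p(k(0, c))   [R2 at 1]
2. p(k(0, c))  →  p(0)   [R4 at 1]

Reduce t₂ = k(p(k(k(c, c), c)), 0):
1. k(p(k(k(c, c), c)), 0)  →  p(k(k(c, c), c))   [R1 at ε]
2. p(k(k(c, c), c))  →  p(k(c, c))   [R4 at 1]
3. p(k(c, c))  →  p(c)   [R4 at 1]

no — NF(t₁) = p(0), NF(t₂) = p(c)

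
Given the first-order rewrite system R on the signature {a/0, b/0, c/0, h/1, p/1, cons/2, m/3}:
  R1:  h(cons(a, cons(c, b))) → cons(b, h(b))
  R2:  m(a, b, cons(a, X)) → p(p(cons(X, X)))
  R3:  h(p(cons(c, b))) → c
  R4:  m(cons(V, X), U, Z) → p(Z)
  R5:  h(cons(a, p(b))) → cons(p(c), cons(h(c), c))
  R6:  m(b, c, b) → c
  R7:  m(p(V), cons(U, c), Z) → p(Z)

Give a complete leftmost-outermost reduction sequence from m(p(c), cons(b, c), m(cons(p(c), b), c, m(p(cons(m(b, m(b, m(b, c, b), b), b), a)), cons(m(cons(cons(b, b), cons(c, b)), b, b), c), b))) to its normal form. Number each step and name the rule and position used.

p(p(p(b)))

1. m(p(c), cons(b, c), m(cons(p(c), b), c, m(p(cons(m(b, m(b, m(b, c, b), b), b), a)), cons(m(cons(cons(b, b), cons(c, b)), b, b), c), b)))  →  p(m(cons(p(c), b), c, m(p(cons(m(b, m(b, m(b, c, b), b), b), a)), cons(m(cons(cons(b, b), cons(c, b)), b, b), c), b)))   [R7 at ε]
2. p(m(cons(p(c), b), c, m(p(cons(m(b, m(b, m(b, c, b), b), b), a)), cons(m(cons(cons(b, b), cons(c, b)), b, b), c), b)))  →  p(p(m(p(cons(m(b, m(b, m(b, c, b), b), b), a)), cons(m(cons(cons(b, b), cons(c, b)), b, b), c), b)))   [R4 at 1]
3. p(p(m(p(cons(m(b, m(b, m(b, c, b), b), b), a)), cons(m(cons(cons(b, b), cons(c, b)), b, b), c), b)))  →  p(p(p(b)))   [R7 at 1.1]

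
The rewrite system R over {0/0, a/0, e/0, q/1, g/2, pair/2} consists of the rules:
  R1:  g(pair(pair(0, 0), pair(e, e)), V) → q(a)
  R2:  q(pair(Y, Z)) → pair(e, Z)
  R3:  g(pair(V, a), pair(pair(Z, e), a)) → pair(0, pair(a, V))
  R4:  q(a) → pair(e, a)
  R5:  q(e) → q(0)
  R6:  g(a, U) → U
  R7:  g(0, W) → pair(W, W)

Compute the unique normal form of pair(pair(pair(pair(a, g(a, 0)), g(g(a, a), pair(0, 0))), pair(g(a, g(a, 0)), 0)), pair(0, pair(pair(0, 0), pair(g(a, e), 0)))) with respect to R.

pair(pair(pair(pair(a, 0), pair(0, 0)), pair(0, 0)), pair(0, pair(pair(0, 0), pair(e, 0))))

1. pair(pair(pair(pair(a, g(a, 0)), g(g(a, a), pair(0, 0))), pair(g(a, g(a, 0)), 0)), pair(0, pair(pair(0, 0), pair(g(a, e), 0))))  →  pair(pair(pair(pair(a, 0), g(g(a, a), pair(0, 0))), pair(g(a, g(a, 0)), 0)), pair(0, pair(pair(0, 0), pair(g(a, e), 0))))   [R6 at 1.1.1.2]
2. pair(pair(pair(pair(a, 0), g(g(a, a), pair(0, 0))), pair(g(a, g(a, 0)), 0)), pair(0, pair(pair(0, 0), pair(g(a, e), 0))))  →  pair(pair(pair(pair(a, 0), g(a, pair(0, 0))), pair(g(a, g(a, 0)), 0)), pair(0, pair(pair(0, 0), pair(g(a, e), 0))))   [R6 at 1.1.2.1]
3. pair(pair(pair(pair(a, 0), g(a, pair(0, 0))), pair(g(a, g(a, 0)), 0)), pair(0, pair(pair(0, 0), pair(g(a, e), 0))))  →  pair(pair(pair(pair(a, 0), pair(0, 0)), pair(g(a, g(a, 0)), 0)), pair(0, pair(pair(0, 0), pair(g(a, e), 0))))   [R6 at 1.1.2]
4. pair(pair(pair(pair(a, 0), pair(0, 0)), pair(g(a, g(a, 0)), 0)), pair(0, pair(pair(0, 0), pair(g(a, e), 0))))  →  pair(pair(pair(pair(a, 0), pair(0, 0)), pair(g(a, 0), 0)), pair(0, pair(pair(0, 0), pair(g(a, e), 0))))   [R6 at 1.2.1]
5. pair(pair(pair(pair(a, 0), pair(0, 0)), pair(g(a, 0), 0)), pair(0, pair(pair(0, 0), pair(g(a, e), 0))))  →  pair(pair(pair(pair(a, 0), pair(0, 0)), pair(0, 0)), pair(0, pair(pair(0, 0), pair(g(a, e), 0))))   [R6 at 1.2.1]
6. pair(pair(pair(pair(a, 0), pair(0, 0)), pair(0, 0)), pair(0, pair(pair(0, 0), pair(g(a, e), 0))))  →  pair(pair(pair(pair(a, 0), pair(0, 0)), pair(0, 0)), pair(0, pair(pair(0, 0), pair(e, 0))))   [R6 at 2.2.2.1]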